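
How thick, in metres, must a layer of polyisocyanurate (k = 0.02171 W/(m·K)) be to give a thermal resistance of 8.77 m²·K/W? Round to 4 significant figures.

0.1904 m

L = R·k = 8.77 × 0.02171 = 0.1904 m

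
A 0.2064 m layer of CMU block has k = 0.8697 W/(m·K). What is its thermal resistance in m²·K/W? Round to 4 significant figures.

0.2373 m²·K/W

R = L/k = 0.2064/0.8697 = 0.23732 m²·K/W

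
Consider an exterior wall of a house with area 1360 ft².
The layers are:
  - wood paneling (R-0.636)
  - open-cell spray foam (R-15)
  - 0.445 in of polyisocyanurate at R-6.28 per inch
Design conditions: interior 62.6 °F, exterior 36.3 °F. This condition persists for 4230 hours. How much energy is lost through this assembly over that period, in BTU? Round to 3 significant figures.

8210000 BTU

0.445 × 6.28 = 2.795
R_total = 0.636 + 15 + 2.795 = 18.43 ft²·°F·h/BTU
Q = 1360 × (62.6 − 36.3) / 18.43 = 1941 BTU/h
E = 1941 × 4230 = 8209000 BTU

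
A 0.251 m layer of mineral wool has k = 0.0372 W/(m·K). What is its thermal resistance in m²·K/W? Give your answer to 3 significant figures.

6.75 m²·K/W

R = L/k = 0.251/0.0372 = 6.747 m²·K/W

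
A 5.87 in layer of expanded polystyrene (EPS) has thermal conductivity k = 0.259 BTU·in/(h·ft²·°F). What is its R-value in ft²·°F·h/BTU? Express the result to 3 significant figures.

22.7 ft²·°F·h/BTU

R = L/k = 5.87/0.259 = 22.66 ft²·°F·h/BTU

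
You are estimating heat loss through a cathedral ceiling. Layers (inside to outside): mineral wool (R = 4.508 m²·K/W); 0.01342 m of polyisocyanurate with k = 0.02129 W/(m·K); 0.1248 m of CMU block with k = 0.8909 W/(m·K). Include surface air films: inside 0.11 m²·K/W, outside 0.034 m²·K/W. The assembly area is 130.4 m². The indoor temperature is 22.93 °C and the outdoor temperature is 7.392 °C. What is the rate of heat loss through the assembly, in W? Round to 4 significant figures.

373.7 W

0.01342/0.02129 = 0.63034
0.1248/0.8909 = 0.14008
R_total = 0.11 + 4.508 + 0.63034 + 0.14008 + 0.034 = 5.4224 m²·K/W
Q = A·ΔT/R = 130.4 × (22.93 − 7.392) / 5.4224 = 373.66 W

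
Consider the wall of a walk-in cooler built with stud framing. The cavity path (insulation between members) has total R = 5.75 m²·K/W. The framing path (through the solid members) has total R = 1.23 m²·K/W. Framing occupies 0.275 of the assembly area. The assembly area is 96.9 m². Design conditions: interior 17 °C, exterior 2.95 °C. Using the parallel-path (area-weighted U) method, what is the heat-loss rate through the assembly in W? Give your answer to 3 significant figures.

U_eff = 0.725/5.75 + 0.275/1.23 = 0.1261 + 0.2236 = 0.3497
R_eff = 1/U_eff = 2.86 m²·K/W
Q = 96.9 × (17 − 2.95) / 2.86 = 476 W

476 W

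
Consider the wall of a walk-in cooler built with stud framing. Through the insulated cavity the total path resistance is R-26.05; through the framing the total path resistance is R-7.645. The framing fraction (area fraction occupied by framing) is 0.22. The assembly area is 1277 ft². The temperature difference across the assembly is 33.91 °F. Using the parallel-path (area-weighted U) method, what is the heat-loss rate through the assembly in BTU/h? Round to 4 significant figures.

2543 BTU/h

U_eff = 0.78/26.05 + 0.22/7.645 = 0.029942 + 0.028777 = 0.058719
R_eff = 1/U_eff = 17.03 ft²·°F·h/BTU
Q = 1277 × 33.91 / 17.03 = 2542.7 BTU/h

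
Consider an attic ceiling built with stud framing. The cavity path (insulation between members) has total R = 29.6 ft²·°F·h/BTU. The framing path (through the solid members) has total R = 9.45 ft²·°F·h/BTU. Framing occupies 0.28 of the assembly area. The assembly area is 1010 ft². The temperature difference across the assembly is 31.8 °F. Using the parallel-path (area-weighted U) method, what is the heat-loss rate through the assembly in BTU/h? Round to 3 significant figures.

U_eff = 0.72/29.6 + 0.28/9.45 = 0.02432 + 0.02963 = 0.05395
R_eff = 1/U_eff = 18.53 ft²·°F·h/BTU
Q = 1010 × 31.8 / 18.53 = 1733 BTU/h

1730 BTU/h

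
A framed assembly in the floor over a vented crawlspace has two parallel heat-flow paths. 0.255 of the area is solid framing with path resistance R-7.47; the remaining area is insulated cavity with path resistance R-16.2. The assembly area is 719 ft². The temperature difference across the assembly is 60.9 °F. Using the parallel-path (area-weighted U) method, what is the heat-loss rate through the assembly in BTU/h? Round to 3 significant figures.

U_eff = 0.745/16.2 + 0.255/7.47 = 0.04599 + 0.03414 = 0.08012
R_eff = 1/U_eff = 12.48 ft²·°F·h/BTU
Q = 719 × 60.9 / 12.48 = 3508 BTU/h

3510 BTU/h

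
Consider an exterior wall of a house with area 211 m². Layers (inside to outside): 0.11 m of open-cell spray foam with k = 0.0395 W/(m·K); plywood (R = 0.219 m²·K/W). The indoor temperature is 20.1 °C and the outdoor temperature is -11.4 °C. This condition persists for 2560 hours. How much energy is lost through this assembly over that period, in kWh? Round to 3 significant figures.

5660 kWh

0.11/0.0395 = 2.785
R_total = 2.785 + 0.219 = 3.004 m²·K/W
Q = 211 × (20.1 − (-11.4)) / 3.004 = 2213 W
E = 2213 W × 2560 h / 1000 = 5664 kWh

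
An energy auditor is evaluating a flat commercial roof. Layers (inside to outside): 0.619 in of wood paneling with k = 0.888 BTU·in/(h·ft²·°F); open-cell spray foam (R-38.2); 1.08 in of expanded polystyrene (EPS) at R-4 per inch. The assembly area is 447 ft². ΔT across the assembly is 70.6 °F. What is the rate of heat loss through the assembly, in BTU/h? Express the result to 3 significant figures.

0.619/0.888 = 0.6971
1.08 × 4 = 4.32
R_total = 0.6971 + 38.2 + 4.32 = 43.22 ft²·°F·h/BTU
Q = A·ΔT/R = 447 × 70.6 / 43.22 = 730.2 BTU/h

730 BTU/h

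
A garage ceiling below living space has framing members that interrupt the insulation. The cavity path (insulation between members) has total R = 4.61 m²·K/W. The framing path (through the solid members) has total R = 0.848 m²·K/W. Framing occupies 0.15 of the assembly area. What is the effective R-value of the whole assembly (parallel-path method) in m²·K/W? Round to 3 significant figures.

2.77 m²·K/W

U_eff = 0.85/4.61 + 0.15/0.848 = 0.1844 + 0.1769 = 0.3613
R_eff = 1/U_eff = 2.768 m²·K/W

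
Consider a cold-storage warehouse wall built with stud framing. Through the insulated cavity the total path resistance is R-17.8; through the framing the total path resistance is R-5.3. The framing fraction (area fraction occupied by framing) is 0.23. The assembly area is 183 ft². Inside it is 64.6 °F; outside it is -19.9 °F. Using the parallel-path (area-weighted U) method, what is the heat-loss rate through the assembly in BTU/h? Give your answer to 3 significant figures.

U_eff = 0.77/17.8 + 0.23/5.3 = 0.04326 + 0.0434 = 0.08665
R_eff = 1/U_eff = 11.54 ft²·°F·h/BTU
Q = 183 × (64.6 − (-19.9)) / 11.54 = 1340 BTU/h

1340 BTU/h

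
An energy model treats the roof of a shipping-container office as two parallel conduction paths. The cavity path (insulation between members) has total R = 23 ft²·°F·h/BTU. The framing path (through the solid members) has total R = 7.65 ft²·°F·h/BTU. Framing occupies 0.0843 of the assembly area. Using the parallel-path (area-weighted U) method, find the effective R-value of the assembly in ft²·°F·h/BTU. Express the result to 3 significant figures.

19.7 ft²·°F·h/BTU

U_eff = 0.9157/23 + 0.0843/7.65 = 0.03981 + 0.01102 = 0.05083
R_eff = 1/U_eff = 19.67 ft²·°F·h/BTU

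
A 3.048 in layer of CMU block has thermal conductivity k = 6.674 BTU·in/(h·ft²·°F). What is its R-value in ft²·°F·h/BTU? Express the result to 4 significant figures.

0.4567 ft²·°F·h/BTU

R = L/k = 3.048/6.674 = 0.4567 ft²·°F·h/BTU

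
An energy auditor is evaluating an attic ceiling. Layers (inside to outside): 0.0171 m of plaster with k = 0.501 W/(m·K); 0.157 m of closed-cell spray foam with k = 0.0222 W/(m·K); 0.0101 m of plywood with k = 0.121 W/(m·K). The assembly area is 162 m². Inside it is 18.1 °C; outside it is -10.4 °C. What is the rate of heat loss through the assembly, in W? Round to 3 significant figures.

642 W

0.0171/0.501 = 0.03413
0.157/0.0222 = 7.072
0.0101/0.121 = 0.08347
R_total = 0.03413 + 7.072 + 0.08347 = 7.19 m²·K/W
Q = A·ΔT/R = 162 × (18.1 − (-10.4)) / 7.19 = 642.2 W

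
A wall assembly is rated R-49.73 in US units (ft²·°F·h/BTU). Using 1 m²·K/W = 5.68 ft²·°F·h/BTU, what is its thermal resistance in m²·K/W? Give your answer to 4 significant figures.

8.755 m²·K/W

R_SI = 49.73/5.68 = 8.7553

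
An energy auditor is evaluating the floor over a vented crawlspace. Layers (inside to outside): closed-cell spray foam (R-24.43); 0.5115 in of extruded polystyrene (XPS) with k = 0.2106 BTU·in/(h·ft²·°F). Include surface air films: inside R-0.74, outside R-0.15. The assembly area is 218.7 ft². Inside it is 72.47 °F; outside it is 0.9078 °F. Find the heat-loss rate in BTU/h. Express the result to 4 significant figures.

564.0 BTU/h

0.5115/0.2106 = 2.4288
R_total = 0.74 + 24.43 + 2.4288 + 0.15 = 27.749 ft²·°F·h/BTU
Q = A·ΔT/R = 218.7 × (72.47 − 0.9078) / 27.749 = 564.01 BTU/h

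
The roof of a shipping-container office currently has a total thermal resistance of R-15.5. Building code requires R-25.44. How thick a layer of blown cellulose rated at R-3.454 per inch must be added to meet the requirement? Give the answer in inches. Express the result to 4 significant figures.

ΔR = 25.44 − 15.5 = 9.94 ft²·°F·h/BTU
L = ΔR / (R/in) = 9.94/3.454 = 2.8778 in

2.878 in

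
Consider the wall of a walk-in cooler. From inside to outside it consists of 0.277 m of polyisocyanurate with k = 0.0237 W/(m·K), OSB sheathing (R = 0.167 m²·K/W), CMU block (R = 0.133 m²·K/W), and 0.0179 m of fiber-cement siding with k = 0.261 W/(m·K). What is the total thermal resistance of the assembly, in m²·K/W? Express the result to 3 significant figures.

0.277/0.0237 = 11.69
0.0179/0.261 = 0.06858
R_total = 11.69 + 0.167 + 0.133 + 0.06858 = 12.06 m²·K/W

12.1 m²·K/W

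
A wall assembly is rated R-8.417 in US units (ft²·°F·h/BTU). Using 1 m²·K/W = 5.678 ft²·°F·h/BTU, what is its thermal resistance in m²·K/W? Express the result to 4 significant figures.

1.482 m²·K/W

R_SI = 8.417/5.678 = 1.4824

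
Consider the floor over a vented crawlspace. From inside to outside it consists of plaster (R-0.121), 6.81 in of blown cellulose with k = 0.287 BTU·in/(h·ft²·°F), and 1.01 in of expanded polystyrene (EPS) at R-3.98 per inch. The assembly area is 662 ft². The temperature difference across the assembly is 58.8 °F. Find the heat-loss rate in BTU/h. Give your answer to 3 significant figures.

6.81/0.287 = 23.73
1.01 × 3.98 = 4.02
R_total = 0.121 + 23.73 + 4.02 = 27.87 ft²·°F·h/BTU
Q = A·ΔT/R = 662 × 58.8 / 27.87 = 1397 BTU/h

1400 BTU/h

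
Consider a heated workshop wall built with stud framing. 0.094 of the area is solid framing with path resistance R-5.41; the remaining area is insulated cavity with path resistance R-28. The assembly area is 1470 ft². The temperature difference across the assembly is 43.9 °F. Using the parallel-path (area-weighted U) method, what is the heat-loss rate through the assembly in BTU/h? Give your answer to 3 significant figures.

U_eff = 0.906/28 + 0.094/5.41 = 0.03236 + 0.01738 = 0.04973
R_eff = 1/U_eff = 20.11 ft²·°F·h/BTU
Q = 1470 × 43.9 / 20.11 = 3209 BTU/h

3210 BTU/h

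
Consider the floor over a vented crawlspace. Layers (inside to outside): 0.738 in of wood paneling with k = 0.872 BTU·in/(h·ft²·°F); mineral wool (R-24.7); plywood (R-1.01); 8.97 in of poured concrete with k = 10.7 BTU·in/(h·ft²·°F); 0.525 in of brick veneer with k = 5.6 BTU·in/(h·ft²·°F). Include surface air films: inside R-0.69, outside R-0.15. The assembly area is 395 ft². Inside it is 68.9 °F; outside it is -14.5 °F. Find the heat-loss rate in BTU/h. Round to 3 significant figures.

0.738/0.872 = 0.8463
8.97/10.7 = 0.8383
0.525/5.6 = 0.09375
R_total = 0.69 + 0.8463 + 24.7 + 1.01 + 0.8383 + 0.09375 + 0.15 = 28.33 ft²·°F·h/BTU
Q = A·ΔT/R = 395 × (68.9 − (-14.5)) / 28.33 = 1163 BTU/h

1160 BTU/h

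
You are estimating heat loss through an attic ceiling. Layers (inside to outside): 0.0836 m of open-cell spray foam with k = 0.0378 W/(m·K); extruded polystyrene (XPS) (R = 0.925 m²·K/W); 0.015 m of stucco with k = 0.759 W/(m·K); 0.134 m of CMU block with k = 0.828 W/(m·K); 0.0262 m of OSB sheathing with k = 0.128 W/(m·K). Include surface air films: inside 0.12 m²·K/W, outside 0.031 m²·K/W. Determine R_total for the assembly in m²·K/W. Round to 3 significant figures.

0.0836/0.0378 = 2.212
0.015/0.759 = 0.01976
0.134/0.828 = 0.1618
0.0262/0.128 = 0.2047
R_total = 0.12 + 2.212 + 0.925 + 0.01976 + 0.1618 + 0.2047 + 0.031 = 3.674 m²·K/W

3.67 m²·K/W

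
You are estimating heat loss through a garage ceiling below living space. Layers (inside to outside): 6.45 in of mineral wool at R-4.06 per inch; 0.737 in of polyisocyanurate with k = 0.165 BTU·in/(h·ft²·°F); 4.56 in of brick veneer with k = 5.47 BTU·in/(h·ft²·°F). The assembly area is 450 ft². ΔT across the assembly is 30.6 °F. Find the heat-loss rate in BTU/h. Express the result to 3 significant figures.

6.45 × 4.06 = 26.19
0.737/0.165 = 4.467
4.56/5.47 = 0.8336
R_total = 26.19 + 4.467 + 0.8336 = 31.49 ft²·°F·h/BTU
Q = A·ΔT/R = 450 × 30.6 / 31.49 = 437.3 BTU/h

437 BTU/h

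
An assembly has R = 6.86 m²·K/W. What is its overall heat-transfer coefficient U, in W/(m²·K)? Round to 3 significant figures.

0.146 W/(m²·K)

U = 1/R = 1/6.86 = 0.1458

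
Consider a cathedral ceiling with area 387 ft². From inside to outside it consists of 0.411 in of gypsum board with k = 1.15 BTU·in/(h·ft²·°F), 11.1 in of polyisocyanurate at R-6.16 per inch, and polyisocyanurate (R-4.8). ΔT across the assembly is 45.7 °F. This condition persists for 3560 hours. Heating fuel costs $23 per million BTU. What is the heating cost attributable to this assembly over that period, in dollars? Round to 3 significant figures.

0.411/1.15 = 0.3574
11.1 × 6.16 = 68.38
R_total = 0.3574 + 68.38 + 4.8 = 73.53 ft²·°F·h/BTU
Q = 387 × 45.7 / 73.53 = 240.5 BTU/h
E = 240.5 × 3560 = 856200 BTU
Cost = 856200/10⁶ × 23 = $19.69

19.7 dollars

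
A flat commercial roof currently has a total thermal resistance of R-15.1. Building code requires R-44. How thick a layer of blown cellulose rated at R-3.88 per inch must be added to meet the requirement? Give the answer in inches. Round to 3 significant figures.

ΔR = 44 − 15.1 = 28.9 ft²·°F·h/BTU
L = ΔR / (R/in) = 28.9/3.88 = 7.448 in

7.45 in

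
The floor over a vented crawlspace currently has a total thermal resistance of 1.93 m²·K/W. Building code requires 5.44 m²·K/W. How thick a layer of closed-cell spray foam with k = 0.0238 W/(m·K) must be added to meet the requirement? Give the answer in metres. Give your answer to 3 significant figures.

ΔR = 5.44 − 1.93 = 3.51 m²·K/W
L = ΔR × k = 3.51 × 0.0238 = 0.08354 m

0.0835 m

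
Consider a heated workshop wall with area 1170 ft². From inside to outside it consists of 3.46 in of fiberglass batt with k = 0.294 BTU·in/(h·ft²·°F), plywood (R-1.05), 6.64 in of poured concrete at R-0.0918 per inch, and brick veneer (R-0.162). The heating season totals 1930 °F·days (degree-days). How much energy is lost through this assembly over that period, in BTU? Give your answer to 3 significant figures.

3990000 BTU

3.46/0.294 = 11.77
6.64 × 0.0918 = 0.6096
R_total = 11.77 + 1.05 + 0.6096 + 0.162 = 13.59 ft²·°F·h/BTU
E = A × HDD × 24 / R = 1170 × 1930 × 24 / 13.59 = 3988000 BTU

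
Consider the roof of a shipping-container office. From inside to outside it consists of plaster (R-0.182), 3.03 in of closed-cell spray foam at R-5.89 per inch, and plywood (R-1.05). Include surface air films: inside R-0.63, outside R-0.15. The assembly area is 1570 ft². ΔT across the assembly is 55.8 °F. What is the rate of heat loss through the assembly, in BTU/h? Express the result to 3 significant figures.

4410 BTU/h

3.03 × 5.89 = 17.85
R_total = 0.63 + 0.182 + 17.85 + 1.05 + 0.15 = 19.86 ft²·°F·h/BTU
Q = A·ΔT/R = 1570 × 55.8 / 19.86 = 4411 BTU/h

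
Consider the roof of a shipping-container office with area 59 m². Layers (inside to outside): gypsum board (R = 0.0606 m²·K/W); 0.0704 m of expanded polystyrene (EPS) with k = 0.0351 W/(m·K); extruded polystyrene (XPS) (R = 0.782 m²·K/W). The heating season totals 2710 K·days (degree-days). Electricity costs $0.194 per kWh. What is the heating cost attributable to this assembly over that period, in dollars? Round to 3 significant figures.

0.0704/0.0351 = 2.006
R_total = 0.0606 + 2.006 + 0.782 = 2.848 m²·K/W
E = A × HDD × 24 / R / 1000 = 59 × 2710 × 24 / 2.848 / 1000 = 1347 kWh
Cost = 1347 × 0.194 = $261.4

261 dollars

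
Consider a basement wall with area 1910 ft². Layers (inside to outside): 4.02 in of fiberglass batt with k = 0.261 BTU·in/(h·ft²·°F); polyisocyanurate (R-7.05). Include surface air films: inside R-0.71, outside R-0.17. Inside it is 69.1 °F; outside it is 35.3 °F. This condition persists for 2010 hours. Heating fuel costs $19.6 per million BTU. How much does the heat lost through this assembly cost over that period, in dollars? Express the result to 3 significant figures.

4.02/0.261 = 15.4
R_total = 0.71 + 15.4 + 7.05 + 0.17 = 23.33 ft²·°F·h/BTU
Q = 1910 × (69.1 − 35.3) / 23.33 = 2767 BTU/h
E = 2767 × 2010 = 5561000 BTU
Cost = 5561000/10⁶ × 19.6 = $109

109 dollars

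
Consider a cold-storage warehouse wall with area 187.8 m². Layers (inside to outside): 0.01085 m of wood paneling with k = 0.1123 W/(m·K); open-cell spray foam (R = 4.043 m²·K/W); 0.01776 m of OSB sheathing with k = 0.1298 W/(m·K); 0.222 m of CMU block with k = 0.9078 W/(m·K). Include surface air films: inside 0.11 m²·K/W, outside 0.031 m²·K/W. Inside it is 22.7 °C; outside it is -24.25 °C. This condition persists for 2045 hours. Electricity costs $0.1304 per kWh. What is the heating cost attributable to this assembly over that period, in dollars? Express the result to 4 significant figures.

0.01085/0.1123 = 0.096616
0.01776/0.1298 = 0.13683
0.222/0.9078 = 0.24455
R_total = 0.11 + 0.096616 + 4.043 + 0.13683 + 0.24455 + 0.031 = 4.662 m²·K/W
Q = 187.8 × (22.7 − (-24.25)) / 4.662 = 1891.3 W
E = 1891.3 W × 2045 h / 1000 = 3867.7 kWh
Cost = 3867.7 × 0.1304 = $504.35

504.3 dollars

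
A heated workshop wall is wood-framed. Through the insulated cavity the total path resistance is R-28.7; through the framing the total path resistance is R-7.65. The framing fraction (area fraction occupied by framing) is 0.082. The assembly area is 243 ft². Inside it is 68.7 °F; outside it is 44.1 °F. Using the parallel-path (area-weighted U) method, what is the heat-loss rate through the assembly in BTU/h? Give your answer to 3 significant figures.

U_eff = 0.918/28.7 + 0.082/7.65 = 0.03199 + 0.01072 = 0.04271
R_eff = 1/U_eff = 23.42 ft²·°F·h/BTU
Q = 243 × (68.7 − 44.1) / 23.42 = 255.3 BTU/h

255 BTU/h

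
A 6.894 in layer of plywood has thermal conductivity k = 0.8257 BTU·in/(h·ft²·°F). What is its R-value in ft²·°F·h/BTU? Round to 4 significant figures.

R = L/k = 6.894/0.8257 = 8.3493 ft²·°F·h/BTU

8.349 ft²·°F·h/BTU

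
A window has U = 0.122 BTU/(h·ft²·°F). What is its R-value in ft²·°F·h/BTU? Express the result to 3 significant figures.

R = 1/U = 1/0.122 = 8.197

8.20 ft²·°F·h/BTU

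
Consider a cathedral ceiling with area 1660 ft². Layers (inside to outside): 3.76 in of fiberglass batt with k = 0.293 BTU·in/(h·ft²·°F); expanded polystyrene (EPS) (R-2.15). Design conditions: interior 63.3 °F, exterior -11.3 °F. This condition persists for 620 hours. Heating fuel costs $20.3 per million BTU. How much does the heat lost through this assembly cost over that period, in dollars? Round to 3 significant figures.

104 dollars

3.76/0.293 = 12.83
R_total = 12.83 + 2.15 = 14.98 ft²·°F·h/BTU
Q = 1660 × (63.3 − (-11.3)) / 14.98 = 8265 BTU/h
E = 8265 × 620 = 5124000 BTU
Cost = 5124000/10⁶ × 20.3 = $104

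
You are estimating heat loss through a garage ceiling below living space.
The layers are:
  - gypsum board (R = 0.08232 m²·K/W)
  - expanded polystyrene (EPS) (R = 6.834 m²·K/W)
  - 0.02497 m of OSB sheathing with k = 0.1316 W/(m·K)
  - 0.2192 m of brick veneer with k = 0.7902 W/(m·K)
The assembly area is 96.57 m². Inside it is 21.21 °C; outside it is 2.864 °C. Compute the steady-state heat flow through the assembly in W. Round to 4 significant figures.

240.0 W

0.02497/0.1316 = 0.18974
0.2192/0.7902 = 0.2774
R_total = 0.08232 + 6.834 + 0.18974 + 0.2774 = 7.3835 m²·K/W
Q = A·ΔT/R = 96.57 × (21.21 − 2.864) / 7.3835 = 239.95 W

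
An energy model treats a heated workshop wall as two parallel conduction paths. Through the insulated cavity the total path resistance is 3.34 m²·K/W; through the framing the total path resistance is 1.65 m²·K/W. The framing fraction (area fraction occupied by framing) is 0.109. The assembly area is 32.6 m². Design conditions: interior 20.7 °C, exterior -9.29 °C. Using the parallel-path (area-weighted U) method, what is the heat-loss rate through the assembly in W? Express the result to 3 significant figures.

325 W

U_eff = 0.891/3.34 + 0.109/1.65 = 0.2668 + 0.06606 = 0.3328
R_eff = 1/U_eff = 3.005 m²·K/W
Q = 32.6 × (20.7 − (-9.29)) / 3.005 = 325.4 W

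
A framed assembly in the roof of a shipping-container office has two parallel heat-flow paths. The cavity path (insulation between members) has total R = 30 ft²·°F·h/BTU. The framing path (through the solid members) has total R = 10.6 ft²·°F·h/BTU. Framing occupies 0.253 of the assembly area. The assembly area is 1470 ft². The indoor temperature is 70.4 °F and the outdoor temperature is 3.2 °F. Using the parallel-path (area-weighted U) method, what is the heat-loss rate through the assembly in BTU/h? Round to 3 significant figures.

4820 BTU/h

U_eff = 0.747/30 + 0.253/10.6 = 0.0249 + 0.02387 = 0.04877
R_eff = 1/U_eff = 20.51 ft²·°F·h/BTU
Q = 1470 × (70.4 − 3.2) / 20.51 = 4817 BTU/h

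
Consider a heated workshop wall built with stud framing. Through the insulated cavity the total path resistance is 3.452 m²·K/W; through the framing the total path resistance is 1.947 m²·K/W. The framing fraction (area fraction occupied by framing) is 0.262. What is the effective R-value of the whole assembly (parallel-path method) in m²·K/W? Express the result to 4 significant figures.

U_eff = 0.738/3.452 + 0.262/1.947 = 0.21379 + 0.13457 = 0.34836
R_eff = 1/U_eff = 2.8706 m²·K/W

2.871 m²·K/W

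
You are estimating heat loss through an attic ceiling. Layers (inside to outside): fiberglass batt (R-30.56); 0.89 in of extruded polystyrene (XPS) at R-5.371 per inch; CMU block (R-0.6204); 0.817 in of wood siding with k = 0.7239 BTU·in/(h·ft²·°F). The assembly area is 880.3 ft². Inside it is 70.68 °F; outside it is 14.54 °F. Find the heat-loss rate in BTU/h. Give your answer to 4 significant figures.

1332 BTU/h

0.89 × 5.371 = 4.7802
0.817/0.7239 = 1.1286
R_total = 30.56 + 4.7802 + 0.6204 + 1.1286 = 37.089 ft²·°F·h/BTU
Q = A·ΔT/R = 880.3 × (70.68 − 14.54) / 37.089 = 1332.5 BTU/h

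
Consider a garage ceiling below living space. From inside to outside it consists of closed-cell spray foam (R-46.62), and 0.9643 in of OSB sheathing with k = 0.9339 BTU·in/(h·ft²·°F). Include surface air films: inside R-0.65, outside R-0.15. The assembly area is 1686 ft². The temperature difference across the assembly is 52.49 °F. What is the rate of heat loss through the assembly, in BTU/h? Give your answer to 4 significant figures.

0.9643/0.9339 = 1.0326
R_total = 0.65 + 46.62 + 1.0326 + 0.15 = 48.453 ft²·°F·h/BTU
Q = A·ΔT/R = 1686 × 52.49 / 48.453 = 1826.5 BTU/h

1826 BTU/h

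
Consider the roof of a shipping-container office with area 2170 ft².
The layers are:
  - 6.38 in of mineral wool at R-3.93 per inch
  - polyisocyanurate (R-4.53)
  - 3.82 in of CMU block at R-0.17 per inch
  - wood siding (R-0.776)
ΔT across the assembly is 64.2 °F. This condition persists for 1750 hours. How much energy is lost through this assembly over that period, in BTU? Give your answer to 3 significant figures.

7860000 BTU

6.38 × 3.93 = 25.07
3.82 × 0.17 = 0.6494
R_total = 25.07 + 4.53 + 0.6494 + 0.776 = 31.03 ft²·°F·h/BTU
Q = 2170 × 64.2 / 31.03 = 4490 BTU/h
E = 4490 × 1750 = 7857000 BTU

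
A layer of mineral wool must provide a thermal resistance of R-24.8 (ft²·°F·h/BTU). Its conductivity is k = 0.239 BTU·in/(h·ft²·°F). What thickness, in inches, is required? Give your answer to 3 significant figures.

5.93 in

L = R × k = 24.8 × 0.239 = 5.927 in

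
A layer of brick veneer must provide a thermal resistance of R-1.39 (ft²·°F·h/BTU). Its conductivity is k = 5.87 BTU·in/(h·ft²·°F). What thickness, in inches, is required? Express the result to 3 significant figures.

8.16 in

L = R × k = 1.39 × 5.87 = 8.159 in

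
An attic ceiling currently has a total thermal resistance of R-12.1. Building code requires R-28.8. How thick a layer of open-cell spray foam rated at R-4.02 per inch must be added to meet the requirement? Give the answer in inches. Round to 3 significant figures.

4.15 in

ΔR = 28.8 − 12.1 = 16.7 ft²·°F·h/BTU
L = ΔR / (R/in) = 16.7/4.02 = 4.154 in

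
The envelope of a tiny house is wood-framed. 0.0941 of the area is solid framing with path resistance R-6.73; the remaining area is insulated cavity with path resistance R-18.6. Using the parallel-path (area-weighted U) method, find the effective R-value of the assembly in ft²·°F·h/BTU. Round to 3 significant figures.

U_eff = 0.9059/18.6 + 0.0941/6.73 = 0.0487 + 0.01398 = 0.06269
R_eff = 1/U_eff = 15.95 ft²·°F·h/BTU

16.0 ft²·°F·h/BTU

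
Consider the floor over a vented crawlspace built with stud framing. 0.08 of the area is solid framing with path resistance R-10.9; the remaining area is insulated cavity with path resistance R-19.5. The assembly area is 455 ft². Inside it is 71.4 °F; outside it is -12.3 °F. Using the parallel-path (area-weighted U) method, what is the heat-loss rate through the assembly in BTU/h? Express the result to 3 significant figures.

U_eff = 0.92/19.5 + 0.08/10.9 = 0.04718 + 0.007339 = 0.05452
R_eff = 1/U_eff = 18.34 ft²·°F·h/BTU
Q = 455 × (71.4 − (-12.3)) / 18.34 = 2076 BTU/h

2080 BTU/h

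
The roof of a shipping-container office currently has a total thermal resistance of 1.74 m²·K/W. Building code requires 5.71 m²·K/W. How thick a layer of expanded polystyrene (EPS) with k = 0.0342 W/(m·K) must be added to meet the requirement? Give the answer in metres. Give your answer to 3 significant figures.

ΔR = 5.71 − 1.74 = 3.97 m²·K/W
L = ΔR × k = 3.97 × 0.0342 = 0.1358 m

0.136 m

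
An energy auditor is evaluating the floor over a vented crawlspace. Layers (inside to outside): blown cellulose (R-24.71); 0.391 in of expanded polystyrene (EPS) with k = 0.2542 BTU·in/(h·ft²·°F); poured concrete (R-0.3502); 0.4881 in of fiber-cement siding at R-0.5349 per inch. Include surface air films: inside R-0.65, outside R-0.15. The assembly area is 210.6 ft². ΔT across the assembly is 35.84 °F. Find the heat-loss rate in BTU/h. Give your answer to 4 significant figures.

272.9 BTU/h

0.391/0.2542 = 1.5382
0.4881 × 0.5349 = 0.26108
R_total = 0.65 + 24.71 + 1.5382 + 0.3502 + 0.26108 + 0.15 = 27.659 ft²·°F·h/BTU
Q = A·ΔT/R = 210.6 × 35.84 / 27.659 = 272.89 BTU/h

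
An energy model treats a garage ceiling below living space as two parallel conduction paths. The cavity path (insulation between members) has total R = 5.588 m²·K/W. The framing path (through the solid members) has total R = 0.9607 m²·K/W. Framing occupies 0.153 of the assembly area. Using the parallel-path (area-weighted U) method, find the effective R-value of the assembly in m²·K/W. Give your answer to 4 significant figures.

U_eff = 0.847/5.588 + 0.153/0.9607 = 0.15157 + 0.15926 = 0.31083
R_eff = 1/U_eff = 3.2172 m²·K/W

3.217 m²·K/W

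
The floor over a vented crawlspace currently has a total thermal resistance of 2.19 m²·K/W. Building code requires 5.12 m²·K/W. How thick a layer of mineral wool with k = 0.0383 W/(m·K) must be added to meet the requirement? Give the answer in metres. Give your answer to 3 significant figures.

0.112 m

ΔR = 5.12 − 2.19 = 2.93 m²·K/W
L = ΔR × k = 2.93 × 0.0383 = 0.1122 m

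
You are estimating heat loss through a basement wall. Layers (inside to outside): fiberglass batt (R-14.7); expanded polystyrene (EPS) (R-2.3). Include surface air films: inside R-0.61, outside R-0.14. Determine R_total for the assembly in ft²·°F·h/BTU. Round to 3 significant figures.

17.8 ft²·°F·h/BTU

R_total = 0.61 + 14.7 + 2.3 + 0.14 = 17.75 ft²·°F·h/BTU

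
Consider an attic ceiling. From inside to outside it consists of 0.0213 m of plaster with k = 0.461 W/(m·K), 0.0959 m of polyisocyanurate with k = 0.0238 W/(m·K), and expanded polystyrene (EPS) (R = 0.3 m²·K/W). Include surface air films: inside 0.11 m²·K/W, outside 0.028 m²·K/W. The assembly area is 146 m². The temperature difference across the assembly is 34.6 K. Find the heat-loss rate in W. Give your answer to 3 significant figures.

0.0213/0.461 = 0.0462
0.0959/0.0238 = 4.029
R_total = 0.11 + 0.0462 + 4.029 + 0.3 + 0.028 = 4.514 m²·K/W
Q = A·ΔT/R = 146 × 34.6 / 4.514 = 1119 W

1120 W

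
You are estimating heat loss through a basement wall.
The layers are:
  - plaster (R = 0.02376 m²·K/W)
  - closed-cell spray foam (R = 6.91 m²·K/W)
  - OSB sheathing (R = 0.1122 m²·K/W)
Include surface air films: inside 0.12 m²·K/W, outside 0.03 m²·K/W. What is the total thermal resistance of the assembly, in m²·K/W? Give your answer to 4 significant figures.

7.196 m²·K/W

R_total = 0.12 + 0.02376 + 6.91 + 0.1122 + 0.03 = 7.196 m²·K/W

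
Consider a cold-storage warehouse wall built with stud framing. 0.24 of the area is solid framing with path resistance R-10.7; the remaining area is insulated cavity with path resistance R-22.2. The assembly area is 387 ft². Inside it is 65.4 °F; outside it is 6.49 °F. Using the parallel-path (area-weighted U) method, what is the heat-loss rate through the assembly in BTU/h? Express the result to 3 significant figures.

U_eff = 0.76/22.2 + 0.24/10.7 = 0.03423 + 0.02243 = 0.05666
R_eff = 1/U_eff = 17.65 ft²·°F·h/BTU
Q = 387 × (65.4 − 6.49) / 17.65 = 1292 BTU/h

1290 BTU/h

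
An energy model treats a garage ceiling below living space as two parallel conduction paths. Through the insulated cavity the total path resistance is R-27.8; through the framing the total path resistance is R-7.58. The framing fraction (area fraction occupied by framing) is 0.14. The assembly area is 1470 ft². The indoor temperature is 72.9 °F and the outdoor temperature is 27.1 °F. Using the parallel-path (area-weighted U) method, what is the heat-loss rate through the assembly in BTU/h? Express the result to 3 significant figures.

U_eff = 0.86/27.8 + 0.14/7.58 = 0.03094 + 0.01847 = 0.0494
R_eff = 1/U_eff = 20.24 ft²·°F·h/BTU
Q = 1470 × (72.9 − 27.1) / 20.24 = 3326 BTU/h

3330 BTU/h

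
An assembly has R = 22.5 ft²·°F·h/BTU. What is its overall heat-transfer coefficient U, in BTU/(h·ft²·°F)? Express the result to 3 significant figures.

0.0444 BTU/(h·ft²·°F)

U = 1/R = 1/22.5 = 0.04444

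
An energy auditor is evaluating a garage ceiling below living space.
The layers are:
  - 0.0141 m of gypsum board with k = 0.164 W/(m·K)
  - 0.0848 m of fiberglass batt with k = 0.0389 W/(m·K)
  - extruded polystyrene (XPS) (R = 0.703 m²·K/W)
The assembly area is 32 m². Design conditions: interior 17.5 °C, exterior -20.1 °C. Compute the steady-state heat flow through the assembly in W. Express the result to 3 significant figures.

405 W

0.0141/0.164 = 0.08598
0.0848/0.0389 = 2.18
R_total = 0.08598 + 2.18 + 0.703 = 2.969 m²·K/W
Q = A·ΔT/R = 32 × (17.5 − (-20.1)) / 2.969 = 405.3 W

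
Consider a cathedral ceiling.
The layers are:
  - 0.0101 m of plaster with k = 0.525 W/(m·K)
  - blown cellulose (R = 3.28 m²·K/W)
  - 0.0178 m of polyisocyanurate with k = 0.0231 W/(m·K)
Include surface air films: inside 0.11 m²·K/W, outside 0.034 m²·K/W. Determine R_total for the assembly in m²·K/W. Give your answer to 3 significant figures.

4.21 m²·K/W

0.0101/0.525 = 0.01924
0.0178/0.0231 = 0.7706
R_total = 0.11 + 0.01924 + 3.28 + 0.7706 + 0.034 = 4.214 m²·K/W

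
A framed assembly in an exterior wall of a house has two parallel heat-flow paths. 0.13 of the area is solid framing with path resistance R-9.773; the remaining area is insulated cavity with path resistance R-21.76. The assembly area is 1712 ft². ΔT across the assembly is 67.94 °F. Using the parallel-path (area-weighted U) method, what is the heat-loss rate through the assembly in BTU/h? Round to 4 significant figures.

U_eff = 0.87/21.76 + 0.13/9.773 = 0.039982 + 0.013302 = 0.053284
R_eff = 1/U_eff = 18.768 ft²·°F·h/BTU
Q = 1712 × 67.94 / 18.768 = 6197.6 BTU/h

6198 BTU/h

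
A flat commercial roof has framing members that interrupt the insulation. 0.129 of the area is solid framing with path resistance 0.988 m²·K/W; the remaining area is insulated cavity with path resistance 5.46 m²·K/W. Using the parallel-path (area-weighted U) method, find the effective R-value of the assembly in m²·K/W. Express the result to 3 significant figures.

3.45 m²·K/W

U_eff = 0.871/5.46 + 0.129/0.988 = 0.1595 + 0.1306 = 0.2901
R_eff = 1/U_eff = 3.447 m²·K/W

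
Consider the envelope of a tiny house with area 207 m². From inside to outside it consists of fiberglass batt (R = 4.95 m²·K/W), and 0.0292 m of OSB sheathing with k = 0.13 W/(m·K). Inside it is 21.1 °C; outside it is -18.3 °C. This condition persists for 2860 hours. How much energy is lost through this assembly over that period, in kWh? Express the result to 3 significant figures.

4510 kWh

0.0292/0.13 = 0.2246
R_total = 4.95 + 0.2246 = 5.175 m²·K/W
Q = 207 × (21.1 − (-18.3)) / 5.175 = 1576 W
E = 1576 W × 2860 h / 1000 = 4508 kWh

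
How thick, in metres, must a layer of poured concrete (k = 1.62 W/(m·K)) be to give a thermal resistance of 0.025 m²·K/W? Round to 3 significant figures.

0.0405 m

L = R·k = 0.025 × 1.62 = 0.0405 m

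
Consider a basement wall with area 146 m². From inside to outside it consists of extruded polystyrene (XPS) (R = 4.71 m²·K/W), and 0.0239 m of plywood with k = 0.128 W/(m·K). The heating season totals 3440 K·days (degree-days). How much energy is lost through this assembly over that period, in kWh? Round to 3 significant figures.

0.0239/0.128 = 0.1867
R_total = 4.71 + 0.1867 = 4.897 m²·K/W
E = A × HDD × 24 / R / 1000 = 146 × 3440 × 24 / 4.897 / 1000 = 2462 kWh

2460 kWh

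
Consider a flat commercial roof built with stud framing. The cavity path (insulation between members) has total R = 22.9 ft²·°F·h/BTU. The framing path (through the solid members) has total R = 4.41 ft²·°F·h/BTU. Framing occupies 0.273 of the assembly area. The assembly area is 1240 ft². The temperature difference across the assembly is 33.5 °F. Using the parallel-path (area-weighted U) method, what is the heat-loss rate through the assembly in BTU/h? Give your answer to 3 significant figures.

U_eff = 0.727/22.9 + 0.273/4.41 = 0.03175 + 0.0619 = 0.09365
R_eff = 1/U_eff = 10.68 ft²·°F·h/BTU
Q = 1240 × 33.5 / 10.68 = 3890 BTU/h

3890 BTU/h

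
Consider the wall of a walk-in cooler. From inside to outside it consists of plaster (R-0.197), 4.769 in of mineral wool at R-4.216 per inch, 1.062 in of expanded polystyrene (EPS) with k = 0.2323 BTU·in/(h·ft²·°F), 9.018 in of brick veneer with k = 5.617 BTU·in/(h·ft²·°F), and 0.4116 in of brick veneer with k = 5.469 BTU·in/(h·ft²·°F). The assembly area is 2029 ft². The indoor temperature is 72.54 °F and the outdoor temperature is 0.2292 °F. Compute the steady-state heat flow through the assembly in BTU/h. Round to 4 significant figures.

4.769 × 4.216 = 20.106
1.062/0.2323 = 4.5717
9.018/5.617 = 1.6055
0.4116/5.469 = 0.075261
R_total = 0.197 + 20.106 + 4.5717 + 1.6055 + 0.075261 = 26.556 ft²·°F·h/BTU
Q = A·ΔT/R = 2029 × (72.54 − 0.2292) / 26.556 = 5525 BTU/h

5525 BTU/h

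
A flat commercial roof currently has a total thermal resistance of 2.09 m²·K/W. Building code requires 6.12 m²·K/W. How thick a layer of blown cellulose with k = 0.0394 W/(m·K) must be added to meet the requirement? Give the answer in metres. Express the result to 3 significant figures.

0.159 m

ΔR = 6.12 − 2.09 = 4.03 m²·K/W
L = ΔR × k = 4.03 × 0.0394 = 0.1588 m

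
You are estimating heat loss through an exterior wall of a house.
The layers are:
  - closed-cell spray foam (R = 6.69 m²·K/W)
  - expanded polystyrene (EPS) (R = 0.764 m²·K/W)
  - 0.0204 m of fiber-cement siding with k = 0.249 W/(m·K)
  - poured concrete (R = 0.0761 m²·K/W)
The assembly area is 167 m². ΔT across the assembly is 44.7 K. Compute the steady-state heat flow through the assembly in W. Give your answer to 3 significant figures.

0.0204/0.249 = 0.08193
R_total = 6.69 + 0.764 + 0.08193 + 0.0761 = 7.612 m²·K/W
Q = A·ΔT/R = 167 × 44.7 / 7.612 = 980.7 W

981 W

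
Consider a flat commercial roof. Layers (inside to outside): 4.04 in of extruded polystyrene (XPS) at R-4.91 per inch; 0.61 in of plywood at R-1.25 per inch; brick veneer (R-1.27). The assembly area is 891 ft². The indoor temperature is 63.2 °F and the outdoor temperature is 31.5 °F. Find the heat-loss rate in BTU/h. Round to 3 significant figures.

1290 BTU/h

4.04 × 4.91 = 19.84
0.61 × 1.25 = 0.7625
R_total = 19.84 + 0.7625 + 1.27 = 21.87 ft²·°F·h/BTU
Q = A·ΔT/R = 891 × (63.2 − 31.5) / 21.87 = 1292 BTU/h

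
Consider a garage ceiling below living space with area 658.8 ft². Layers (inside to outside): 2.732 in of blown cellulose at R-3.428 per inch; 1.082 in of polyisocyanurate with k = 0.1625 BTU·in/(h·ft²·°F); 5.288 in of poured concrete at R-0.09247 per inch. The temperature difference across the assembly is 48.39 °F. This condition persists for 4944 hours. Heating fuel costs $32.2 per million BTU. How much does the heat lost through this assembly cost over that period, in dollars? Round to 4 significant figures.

2.732 × 3.428 = 9.3653
1.082/0.1625 = 6.6585
5.288 × 0.09247 = 0.48898
R_total = 9.3653 + 6.6585 + 0.48898 = 16.513 ft²·°F·h/BTU
Q = 658.8 × 48.39 / 16.513 = 1930.6 BTU/h
E = 1930.6 × 4944 = 9544800 BTU
Cost = 9544800/10⁶ × 32.2 = $307.34

307.3 dollars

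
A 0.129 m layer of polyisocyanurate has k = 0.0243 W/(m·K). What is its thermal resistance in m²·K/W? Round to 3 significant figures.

R = L/k = 0.129/0.0243 = 5.309 m²·K/W

5.31 m²·K/W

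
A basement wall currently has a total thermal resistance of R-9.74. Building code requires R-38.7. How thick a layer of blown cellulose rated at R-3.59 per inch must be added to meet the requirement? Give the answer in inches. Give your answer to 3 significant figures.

8.07 in

ΔR = 38.7 − 9.74 = 28.96 ft²·°F·h/BTU
L = ΔR / (R/in) = 28.96/3.59 = 8.067 in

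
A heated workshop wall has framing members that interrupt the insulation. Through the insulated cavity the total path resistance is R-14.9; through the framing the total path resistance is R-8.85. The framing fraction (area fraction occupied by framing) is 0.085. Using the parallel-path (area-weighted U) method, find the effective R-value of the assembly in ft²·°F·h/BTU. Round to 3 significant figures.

14.1 ft²·°F·h/BTU

U_eff = 0.915/14.9 + 0.085/8.85 = 0.06141 + 0.009605 = 0.07101
R_eff = 1/U_eff = 14.08 ft²·°F·h/BTU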